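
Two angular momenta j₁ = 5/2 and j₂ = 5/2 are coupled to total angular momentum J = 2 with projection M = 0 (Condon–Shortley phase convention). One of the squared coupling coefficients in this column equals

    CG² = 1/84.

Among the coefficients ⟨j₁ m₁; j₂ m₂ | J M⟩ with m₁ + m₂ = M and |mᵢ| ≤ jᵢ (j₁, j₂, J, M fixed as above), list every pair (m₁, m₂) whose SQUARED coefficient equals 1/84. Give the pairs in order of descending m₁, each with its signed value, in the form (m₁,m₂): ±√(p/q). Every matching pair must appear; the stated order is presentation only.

Admissible pairs with m₁+m₂ = M = 0: (-5/2,5/2), (-3/2,3/2), (-1/2,1/2), (1/2,-1/2), (3/2,-3/2), (5/2,-5/2)
  (m₁,m₂)=(5/2,-5/2): CG² = 25/84, CG = +√(25/84)
  (m₁,m₂)=(3/2,-3/2): CG² = 1/84, CG = +√(1/84)   ← matches the target
  (m₁,m₂)=(1/2,-1/2): CG² = 4/21, CG = −√(4/21)
  (m₁,m₂)=(-1/2,1/2): CG² = 4/21, CG = +√(4/21)
  (m₁,m₂)=(-3/2,3/2): CG² = 1/84, CG = −√(1/84)   ← matches the target
  (m₁,m₂)=(-5/2,5/2): CG² = 25/84, CG = −√(25/84)
Pairs with CG² = 1/84: (3/2,-3/2): +√(1/84); (-3/2,3/2): −√(1/84)

(3/2,-3/2): +√(1/84); (-3/2,3/2): −√(1/84)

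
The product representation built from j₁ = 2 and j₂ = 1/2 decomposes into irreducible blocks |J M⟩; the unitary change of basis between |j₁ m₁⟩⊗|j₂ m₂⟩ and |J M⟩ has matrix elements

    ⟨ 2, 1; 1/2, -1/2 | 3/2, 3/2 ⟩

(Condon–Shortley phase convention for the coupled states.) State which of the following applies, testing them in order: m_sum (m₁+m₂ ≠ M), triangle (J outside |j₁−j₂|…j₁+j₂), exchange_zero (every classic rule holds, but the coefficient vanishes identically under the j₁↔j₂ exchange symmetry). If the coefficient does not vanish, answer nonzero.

m_sum

m-sum: m₁+m₂ = 1+(-1/2) = 1/2, M = 3/2  ✗ ⇒ coefficient is 0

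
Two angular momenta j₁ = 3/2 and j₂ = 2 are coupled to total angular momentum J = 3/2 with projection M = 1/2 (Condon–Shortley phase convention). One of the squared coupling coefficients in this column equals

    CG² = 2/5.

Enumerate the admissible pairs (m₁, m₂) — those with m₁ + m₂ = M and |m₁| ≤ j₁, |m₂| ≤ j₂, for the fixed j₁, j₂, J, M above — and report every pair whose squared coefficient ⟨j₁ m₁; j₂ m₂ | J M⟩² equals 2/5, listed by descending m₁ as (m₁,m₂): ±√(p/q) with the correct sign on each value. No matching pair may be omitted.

Admissible pairs with m₁+m₂ = M = 1/2: (-3/2,2), (-1/2,1), (1/2,0), (3/2,-1)
  (m₁,m₂)=(3/2,-1): CG² = 2/5, CG = +√(2/5)   ← matches the target
  (m₁,m₂)=(1/2,0): CG² = 1/5, CG = −√(1/5)
  (m₁,m₂)=(-1/2,1): CG² = 0/1, CG = 0
  (m₁,m₂)=(-3/2,2): CG² = 2/5, CG = +√(2/5)   ← matches the target
Pairs with CG² = 2/5: (3/2,-1): +√(2/5); (-3/2,2): +√(2/5)

(3/2,-1): +√(2/5); (-3/2,2): +√(2/5)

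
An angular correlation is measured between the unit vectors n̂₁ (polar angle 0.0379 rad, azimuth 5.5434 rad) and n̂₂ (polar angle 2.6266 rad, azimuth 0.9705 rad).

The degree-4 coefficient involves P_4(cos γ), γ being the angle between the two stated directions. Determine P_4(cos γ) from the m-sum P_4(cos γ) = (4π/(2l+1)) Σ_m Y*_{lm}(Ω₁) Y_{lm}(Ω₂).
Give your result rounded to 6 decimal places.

Expand P_4 via completeness: Σ_{m} conj(Y_{4,m}) at Ω₁ times Y_{4,m} at Ω₂ —
  m=-4: (-0.000001-0.000000i) × (-0.019224+0.017567i) = +0.000000-0.000000i  (running Σ = +0.000000-0.000000i)
  m=-3: (-0.000041-0.000054i) × (+0.126722+0.029684i) = -0.000004-0.000008i  (running Σ = -0.000004-0.000008i)
  m=-2: (+0.000262-0.002865i) × (-0.126306-0.325450i) = -0.000965+0.000277i  (running Σ = -0.000969+0.000268i)
  m=-1: (+0.052790-0.048181i) × (-0.263688+0.385186i) = +0.004639+0.033039i  (running Σ = +0.003670+0.033307i)
  m=0: (+0.840217-0.000000i) × (+0.037689+0.000000i) = +0.031667+0.000000i  (running Σ = +0.035337+0.033307i)
  m=1: (-0.052790-0.048181i) × (+0.263688+0.385186i) = +0.004639-0.033039i  (running Σ = +0.039975+0.000268i)
  m=2: (+0.000262+0.002865i) × (-0.126306+0.325450i) = -0.000965-0.000277i  (running Σ = +0.039010-0.000008i)
  m=3: (+0.000041-0.000054i) × (-0.126722+0.029684i) = -0.000004+0.000008i  (running Σ = +0.039006-0.000000i)
  m=4: (-0.000001+0.000000i) × (-0.019224-0.017567i) = +0.000000+0.000000i  (running Σ = +0.039006-0.000000i)
Σ over m = +0.039006-0.000000i; ×(4π/9) → +0.054463-0.000000i. Real part: 0.054463

0.054463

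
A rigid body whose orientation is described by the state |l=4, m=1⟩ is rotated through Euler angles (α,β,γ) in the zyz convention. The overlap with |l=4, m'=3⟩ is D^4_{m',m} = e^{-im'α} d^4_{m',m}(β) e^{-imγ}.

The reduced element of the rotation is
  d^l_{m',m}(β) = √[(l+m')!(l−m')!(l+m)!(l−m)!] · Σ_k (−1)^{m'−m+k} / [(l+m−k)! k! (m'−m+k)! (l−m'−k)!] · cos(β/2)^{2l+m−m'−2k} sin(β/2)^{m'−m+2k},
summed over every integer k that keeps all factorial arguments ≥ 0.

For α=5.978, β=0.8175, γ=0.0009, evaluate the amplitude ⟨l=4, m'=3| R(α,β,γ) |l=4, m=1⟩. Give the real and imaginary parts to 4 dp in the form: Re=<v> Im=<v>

First d^4_{3,1}(β=0.8175), then the phase factors e^{-i(3)α} and e^{-i(1)γ}:
c=cos(0.817500/2)=0.917618, s=sin(0.817500/2)=0.397463; N=√[5040·1·120·6]=1904.940944
Admissible k: 0..1 (factorial args all ≥0)
  k=0: (−1)^2·1904.9409/(240)·0.9176^6·0.3975^2 = +0.748575
  k=1: (−1)^3·1904.9409/(144)·0.9176^4·0.3975^4 = -0.234074
d^4_{3,1}(0.8175) = +0.748575 -0.234074 = +0.514502
D = (+0.609350+0.792901i)·(+0.514502)·(+1.000000-0.000900i) = +0.313878+0.407667i

Re=0.3139 Im=0.4077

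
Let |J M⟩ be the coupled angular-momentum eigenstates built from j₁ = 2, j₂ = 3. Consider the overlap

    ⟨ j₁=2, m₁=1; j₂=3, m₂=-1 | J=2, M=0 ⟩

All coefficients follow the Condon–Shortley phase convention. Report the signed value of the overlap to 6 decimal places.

-0.377964  (= −√(1/7))

√[5·3!1!3!/8! · 3!1!2!4!2!2!] = √(36/7)
  +(−1)^0/∏(0,3,1,2,0,1)! = 1/12  (running 1/12)
  +(−1)^1/∏(1,2,0,1,1,2)! = -1/4  (running -1/6)
⟨..|..⟩ = √(36/7)·(-1/6) = -0.377964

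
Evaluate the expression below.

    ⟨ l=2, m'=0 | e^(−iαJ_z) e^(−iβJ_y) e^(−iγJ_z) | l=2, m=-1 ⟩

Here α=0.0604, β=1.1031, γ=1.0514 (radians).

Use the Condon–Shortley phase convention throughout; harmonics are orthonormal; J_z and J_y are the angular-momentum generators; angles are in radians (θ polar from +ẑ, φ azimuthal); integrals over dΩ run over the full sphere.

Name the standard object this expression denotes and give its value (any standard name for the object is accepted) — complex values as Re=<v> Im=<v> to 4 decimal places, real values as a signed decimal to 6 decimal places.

This is a Wigner D-matrix element — the rotation-matrix element ⟨l m'| R(α,β,γ) |l m⟩ in the angular-momentum basis.
D^2_{0,-1}(0.0604,1.1031,1.0514) = e^{-i·0·0.0604}·d^2_{0,-1}(1.1031)·e^{-i·-1·1.0514}. Compute d first:
Half-angle: c=0.851713, s=0.524008. N=√(2·2·1·6)=4.898979
Admissible k: 0..1 (factorial args all ≥0)
  k=0: (−1)^1·4.8990/(2)·0.8517^3·0.5240^1 = -0.793038
  k=1: (−1)^2·4.8990/(2)·0.8517^1·0.5240^3 = +0.300181
d^2_{0,-1}(1.1031) = -0.793038 +0.300181 = -0.492857
D = (+1.000000+0.000000i)·(-0.492857)·(+0.496356+0.868119i) = -0.244633-0.427859i

Wigner D-matrix element, Re=-0.2446 Im=-0.4279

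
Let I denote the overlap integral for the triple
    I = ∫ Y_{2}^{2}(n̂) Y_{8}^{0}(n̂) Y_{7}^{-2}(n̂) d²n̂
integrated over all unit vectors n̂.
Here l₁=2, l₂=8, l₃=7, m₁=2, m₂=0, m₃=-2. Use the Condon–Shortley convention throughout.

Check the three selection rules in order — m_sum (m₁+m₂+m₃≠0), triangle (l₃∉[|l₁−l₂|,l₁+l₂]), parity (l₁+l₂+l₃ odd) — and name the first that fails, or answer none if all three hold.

azimuthal sum: 2 + 0 − 2 = 0  ✓
6 ≤ 7 ≤ 10 (triangle on l)  ✓
L = 2 + 8 + 7 = 17 (odd)  ✗

parity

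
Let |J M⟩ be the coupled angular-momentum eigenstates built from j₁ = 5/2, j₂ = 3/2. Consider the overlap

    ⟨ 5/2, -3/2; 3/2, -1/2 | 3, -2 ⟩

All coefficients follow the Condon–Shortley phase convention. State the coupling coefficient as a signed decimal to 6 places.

triangle: 1!×4!×2!/8! = 48/40320
(j±m)!: 1!×4!×1!×2!×1!×5! = 5760
prefactor² = (2J+1)×Δ×N² = 48
  k=0: +1/(0!×1!×4!×1!×0!×1!) = 1/24
  k=1: −1/(1!×0!×3!×0!×1!×2!) = -1/12
Σ = -1/24  ⇒  CG² = 48×(-1/24)² = 1/12
CG = −√(1/12) = -0.288675

-0.288675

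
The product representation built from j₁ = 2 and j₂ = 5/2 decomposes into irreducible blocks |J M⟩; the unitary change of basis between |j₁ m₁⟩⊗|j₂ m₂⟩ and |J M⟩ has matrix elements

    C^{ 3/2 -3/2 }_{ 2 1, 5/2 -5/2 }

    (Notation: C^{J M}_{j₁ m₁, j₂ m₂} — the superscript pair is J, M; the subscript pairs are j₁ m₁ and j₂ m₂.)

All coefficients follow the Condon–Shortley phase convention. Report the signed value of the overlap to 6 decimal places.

+√(2/7) ≈ +0.534522

√[4·3!1!2!/7! · 3!1!0!5!0!3!] = √(288/7)
  +(−1)^0/∏(0,3,1,0,0,2)! = 1/12  (running 1/12)
⟨..|..⟩ = √(288/7)·(1/12) = +0.534522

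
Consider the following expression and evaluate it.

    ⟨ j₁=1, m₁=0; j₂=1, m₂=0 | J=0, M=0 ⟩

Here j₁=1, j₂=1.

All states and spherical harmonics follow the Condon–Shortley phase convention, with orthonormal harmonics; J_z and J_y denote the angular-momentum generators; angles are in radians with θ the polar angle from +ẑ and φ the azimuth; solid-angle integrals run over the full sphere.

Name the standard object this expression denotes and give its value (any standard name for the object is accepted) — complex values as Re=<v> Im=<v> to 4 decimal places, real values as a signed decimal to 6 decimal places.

This is a Clebsch–Gordan (vector-coupling) coefficient.
√[1·2!0!0!/3! · 1!1!1!1!0!0!] = √(1/3)
  +(−1)^1/∏(1,1,0,0,0,0)! = -1  (running -1)
⟨..|..⟩ = √(1/3)·(-1) = -0.577350

Clebsch–Gordan coefficient, −√(1/3) ≈ -0.577350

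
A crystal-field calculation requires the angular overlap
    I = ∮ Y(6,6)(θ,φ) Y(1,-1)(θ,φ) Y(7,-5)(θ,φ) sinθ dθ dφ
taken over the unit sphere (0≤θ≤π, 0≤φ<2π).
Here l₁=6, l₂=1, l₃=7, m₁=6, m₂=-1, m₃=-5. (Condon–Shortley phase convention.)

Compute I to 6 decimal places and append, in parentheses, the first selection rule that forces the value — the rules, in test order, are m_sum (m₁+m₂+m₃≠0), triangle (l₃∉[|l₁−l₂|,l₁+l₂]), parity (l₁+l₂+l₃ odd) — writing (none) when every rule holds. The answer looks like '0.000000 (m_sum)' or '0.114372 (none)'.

-0.034990 (none)

Rules hold: Σm=0, L=14 even, 5≤7≤7.
N = 13·3·15 = 585
Δ = 0!·12!·2!/15! = 1/1365
Racah Σ t=0..0: t=0:+1/518400 = 1/518400
⇒ 3j(6 1 7; 0 0 0)² = 7/195, sgn -1
Racah Σ t=0..0: t=0:+1/958003200 = 1/958003200
⇒ 3j(6 1 7; 6 -1 -5)² = 1/1365, sgn +1
4πI² = N·(3j₀)²·(3jₘ)² = 1/65
I = -1·√(0.0153846/4π) = -0.03498955
No selection rule forces the value: the integral is nonzero (none).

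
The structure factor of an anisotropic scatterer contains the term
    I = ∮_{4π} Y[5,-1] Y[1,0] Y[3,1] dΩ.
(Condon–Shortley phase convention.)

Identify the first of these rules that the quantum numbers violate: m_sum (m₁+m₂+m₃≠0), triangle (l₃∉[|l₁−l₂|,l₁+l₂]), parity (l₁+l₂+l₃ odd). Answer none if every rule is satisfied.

m₁+m₂+m₃ = -1 + 0 + 1 = 0  ✓
triangle: need |l₁−l₂| ≤ l₃ ≤ l₁+l₂ = [4,6]; l₃=3 is outside  ✗
parity: l₁+l₂+l₃ = 9 is odd

triangle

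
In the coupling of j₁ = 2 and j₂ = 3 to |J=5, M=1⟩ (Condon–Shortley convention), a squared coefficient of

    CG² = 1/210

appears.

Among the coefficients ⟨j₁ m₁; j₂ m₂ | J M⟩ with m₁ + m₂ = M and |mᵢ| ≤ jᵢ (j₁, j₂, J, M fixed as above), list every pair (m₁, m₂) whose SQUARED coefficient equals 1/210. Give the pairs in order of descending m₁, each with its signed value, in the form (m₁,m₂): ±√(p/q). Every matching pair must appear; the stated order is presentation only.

Admissible pairs with m₁+m₂ = M = 1: (-2,3), (-1,2), (0,1), (1,0), (2,-1)
  (m₁,m₂)=(2,-1): CG² = 1/14, CG = +√(1/14)
  (m₁,m₂)=(1,0): CG² = 8/21, CG = +√(8/21)
  (m₁,m₂)=(0,1): CG² = 3/7, CG = +√(3/7)
  (m₁,m₂)=(-1,2): CG² = 4/35, CG = +√(4/35)
  (m₁,m₂)=(-2,3): CG² = 1/210, CG = +√(1/210)   ← matches the target
Pairs with CG² = 1/210: (-2,3): +√(1/210)

(-2,3): +√(1/210)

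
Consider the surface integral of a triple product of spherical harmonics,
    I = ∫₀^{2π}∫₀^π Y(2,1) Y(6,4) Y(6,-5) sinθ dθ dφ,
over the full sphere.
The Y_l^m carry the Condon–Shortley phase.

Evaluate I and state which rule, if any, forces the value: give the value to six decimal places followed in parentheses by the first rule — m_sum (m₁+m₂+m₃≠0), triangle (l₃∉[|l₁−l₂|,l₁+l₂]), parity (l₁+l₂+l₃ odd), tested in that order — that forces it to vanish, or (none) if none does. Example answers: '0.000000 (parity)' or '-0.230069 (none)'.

-0.197649 (none)

Rules hold: Σm=0, L=14 even, 4≤6≤8.
N = 5·13·13 = 845
Δ = 2!·2!·10!/15! = 1/90090
Racah Σ t=0..2: t=0:+1/69120 t=1:−1/14400 t=2:+1/69120 = -7/172800
⇒ 3j(2 6 6; 0 0 0)² = 14/715, sgn -1
Racah Σ t=0..1: t=0:+1/7257600 t=1:−1/725760 = -1/806400
⇒ 3j(2 6 6; 1 4 -5)² = 27/910, sgn +1
4πI² = N·(3j₀)²·(3jₘ)² = 27/55
I = -1·√(0.490909/4π) = -0.19764945
No selection rule forces the value: the integral is nonzero (none).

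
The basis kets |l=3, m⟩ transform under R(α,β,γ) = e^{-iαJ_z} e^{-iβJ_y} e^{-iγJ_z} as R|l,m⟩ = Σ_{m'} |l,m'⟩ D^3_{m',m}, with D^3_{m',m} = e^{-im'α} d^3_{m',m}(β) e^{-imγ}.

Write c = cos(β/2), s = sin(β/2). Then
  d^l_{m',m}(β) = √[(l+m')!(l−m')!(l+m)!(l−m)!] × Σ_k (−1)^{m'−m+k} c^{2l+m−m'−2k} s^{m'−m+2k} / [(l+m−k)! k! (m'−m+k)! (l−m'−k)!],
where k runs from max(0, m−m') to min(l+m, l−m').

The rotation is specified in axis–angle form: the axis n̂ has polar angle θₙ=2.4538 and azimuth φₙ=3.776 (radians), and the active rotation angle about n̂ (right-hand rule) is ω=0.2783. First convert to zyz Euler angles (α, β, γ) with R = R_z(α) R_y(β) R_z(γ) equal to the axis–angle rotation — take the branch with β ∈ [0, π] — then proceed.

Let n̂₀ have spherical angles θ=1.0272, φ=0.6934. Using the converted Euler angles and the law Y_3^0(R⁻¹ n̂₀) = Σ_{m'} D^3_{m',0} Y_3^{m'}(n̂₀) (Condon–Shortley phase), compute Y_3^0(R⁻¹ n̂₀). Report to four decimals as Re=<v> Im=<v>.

Axis–angle → zyz. n̂ = (sinθₙcosφₙ, sinθₙsinφₙ, cosθₙ) = (-0.511309, -0.376266, -0.772649), ω = 0.2783.
R = I cosω + sinω [n̂]ₓ + (1−cosω) n̂n̂ᵀ gives
  R = [+0.971583, +0.219666, -0.088168; -0.204861, +0.966971, +0.151653; +0.118569, -0.129282, +0.984494]
β = atan2(√(R₁₃²+R₂₃²), R₃₃) = 0.176333; α = atan2(R₂₃, R₁₃) mod 2π = 2.097410; γ = atan2(R₃₂, −R₃₁) mod 2π = 3.970188
Need the full column D^3_{m',0} for m'=−3..3 at α=2.0974, β=0.1763, γ=3.9702.
cos(β/2)=0.996116, sin(β/2)=0.088052
d^3_{-3,0}: single k=3 term ⇒ +0.003018;  D = +0.003018+0.000027i
d^3_{-2,0}: k∈[2..3] ⇒ +0.041810 -0.000327 = +0.041483;  D = -0.020525-0.036050i
d^3_{-1,0}: k∈[1..3] ⇒ +0.299144 -0.007012 +0.000018 = +0.292150;  D = -0.146837+0.252568i
d^3_{0,0}: k∈[0..3] ⇒ +0.976920 -0.068701 +0.000537 -0.000000 = +0.908756;  D = +0.908756+0.000000i
d^3_{1,0}: k∈[0..2] ⇒ -0.299144 +0.007012 -0.000018 = -0.292150;  D = +0.146837+0.252568i
d^3_{2,0}: k∈[0..1] ⇒ +0.041810 -0.000327 = +0.041483;  D = -0.020525+0.036050i
d^3_{3,0}: single k=0 term ⇒ -0.003018;  D = -0.003018+0.000027i
Y_3^{m'}(θ=1.0272,φ=0.6934) and Σ D·Y over m':
  (+0.0030+0.0000i)·(-0.1276-0.2283i)  (-0.0205-0.0361i)·(+0.0708-0.3806i)  (-0.1468+0.2526i)·(+0.0718-0.0597i)  (+0.9088+0.0000i)·(-0.3209+0.0000i)  (+0.1468+0.2526i)·(-0.0718-0.0597i)  (-0.0205+0.0361i)·(+0.0708+0.3806i)  (-0.0030+0.0000i)·(+0.1276-0.2283i)
Y_3^0(R⁻¹ n̂) = -0.313647-0.000000i

Re=-0.3136 Im=0.0000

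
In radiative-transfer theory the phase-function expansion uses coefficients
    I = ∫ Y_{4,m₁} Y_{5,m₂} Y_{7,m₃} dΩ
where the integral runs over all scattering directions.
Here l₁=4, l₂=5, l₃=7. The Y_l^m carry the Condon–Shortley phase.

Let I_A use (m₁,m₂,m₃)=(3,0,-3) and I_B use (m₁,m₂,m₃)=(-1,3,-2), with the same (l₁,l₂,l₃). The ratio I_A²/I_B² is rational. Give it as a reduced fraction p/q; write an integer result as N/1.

Shared (l₁,l₂,l₃)=(4,5,7): N and (l;000)² cancel in I_A²/I_B².
A: Δ = 2!·6!·8!/17! = 1/6126120; Racah Σ t=0..1: t=0:+1/172800 t=1:−1/414720 = 7/2073600; ⇒ 3j(4 5 7; 3 0 -3)² = 343/29172, sgn +1
B: Δ = 2!·6!·8!/17! = 1/6126120; Racah Σ t=0..2: t=0:+1/9676800 t=1:−1/241920 t=2:+1/103680 = 163/29030400; ⇒ 3j(4 5 7; -1 3 -2)² = 26569/2042040, sgn -1
I_A²/I_B² = (343/29172)/(26569/2042040) = 24010/26569

24010/26569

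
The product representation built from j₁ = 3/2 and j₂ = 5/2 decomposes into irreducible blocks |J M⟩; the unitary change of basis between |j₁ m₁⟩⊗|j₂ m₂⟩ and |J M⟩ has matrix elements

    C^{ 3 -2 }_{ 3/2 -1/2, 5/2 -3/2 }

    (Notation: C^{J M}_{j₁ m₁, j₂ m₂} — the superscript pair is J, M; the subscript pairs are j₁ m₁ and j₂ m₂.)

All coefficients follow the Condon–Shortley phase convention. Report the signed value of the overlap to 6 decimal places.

+0.288675  (= +√(1/12))

j₁+j₂−J=1  J+j₁−j₂=2  J−j₁+j₂=4  j₁+j₂+J+1=8
(j₁±m₁, j₂±m₂, J±M) = (1,2,1,4,1,5)
P² = 48
sum k=0..1:
  [0] +1/12 = 1/12
  [1] −1/24 = -1/24
S = 1/24
C² = P²·S² = 1/12 ; C = +0.288675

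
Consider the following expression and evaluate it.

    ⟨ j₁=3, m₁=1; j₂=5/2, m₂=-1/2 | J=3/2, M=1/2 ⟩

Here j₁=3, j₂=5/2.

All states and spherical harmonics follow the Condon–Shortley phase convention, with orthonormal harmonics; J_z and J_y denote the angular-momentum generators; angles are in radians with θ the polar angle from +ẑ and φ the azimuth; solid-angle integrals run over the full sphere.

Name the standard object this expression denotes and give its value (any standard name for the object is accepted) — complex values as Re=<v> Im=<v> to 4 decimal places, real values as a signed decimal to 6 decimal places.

This is a Clebsch–Gordan (vector-coupling) coefficient.
√[4·4!2!1!/8! · 4!2!2!3!2!1!] = √(192/35)
  +(−1)^1/∏(1,3,1,1,1,0)! = -1/6  (running -1/6)
  +(−1)^2/∏(2,2,0,0,2,1)! = 1/8  (running -1/24)
⟨..|..⟩ = √(192/35)·(-1/24) = -0.097590

Clebsch–Gordan coefficient, −√(1/105) ≈ -0.097590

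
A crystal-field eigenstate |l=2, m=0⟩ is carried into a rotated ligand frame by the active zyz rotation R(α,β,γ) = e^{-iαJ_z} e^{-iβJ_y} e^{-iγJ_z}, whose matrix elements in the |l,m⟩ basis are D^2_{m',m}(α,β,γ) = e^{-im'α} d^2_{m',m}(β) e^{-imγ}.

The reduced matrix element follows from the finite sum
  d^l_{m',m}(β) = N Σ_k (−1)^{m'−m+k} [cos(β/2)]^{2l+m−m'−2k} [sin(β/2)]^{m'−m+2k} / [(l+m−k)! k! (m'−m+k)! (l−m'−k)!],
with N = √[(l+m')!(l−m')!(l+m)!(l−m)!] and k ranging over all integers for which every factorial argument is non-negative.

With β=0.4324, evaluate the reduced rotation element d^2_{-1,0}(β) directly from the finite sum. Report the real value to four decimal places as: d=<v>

d=0.4660

d^2_{-1,0}(β=0.4324) via the finite sum:
c=cos(0.432400/2)=0.976720, s=sin(0.432400/2)=0.214520; N=√[1·6·2·2]=4.898979
Admissible k: 1..2 (factorial args all ≥0)
  k=1: (−1)^0·4.8990/(2)·0.9767^3·0.2145^1 = +0.489613
  k=2: (−1)^1·4.8990/(2)·0.9767^1·0.2145^3 = -0.023618
d^2_{-1,0}(0.4324) = +0.489613 -0.023618 = +0.465994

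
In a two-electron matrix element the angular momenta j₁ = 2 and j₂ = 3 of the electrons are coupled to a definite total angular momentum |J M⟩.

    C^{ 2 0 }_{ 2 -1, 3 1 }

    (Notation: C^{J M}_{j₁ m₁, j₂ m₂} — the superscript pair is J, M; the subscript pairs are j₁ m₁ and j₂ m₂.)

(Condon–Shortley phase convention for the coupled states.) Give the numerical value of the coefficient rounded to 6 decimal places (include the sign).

triangle: 3!·1!·3!/8! = 36/40320
(j±m)!: 1!·3!·4!·2!·2!·2! = 1152
prefactor² = (2J+1)·Δ·N² = 36/7
  k=2: +1/(2!·1!·1!·2!·0!·1!) = 1/4
  k=3: −1/(3!·0!·0!·1!·1!·2!) = -1/12
Σ = 1/6  ⇒  CG² = 36/7·(1/6)² = 1/7
CG = +√(1/7) = +0.377964

+√(1/7) ≈ +0.377964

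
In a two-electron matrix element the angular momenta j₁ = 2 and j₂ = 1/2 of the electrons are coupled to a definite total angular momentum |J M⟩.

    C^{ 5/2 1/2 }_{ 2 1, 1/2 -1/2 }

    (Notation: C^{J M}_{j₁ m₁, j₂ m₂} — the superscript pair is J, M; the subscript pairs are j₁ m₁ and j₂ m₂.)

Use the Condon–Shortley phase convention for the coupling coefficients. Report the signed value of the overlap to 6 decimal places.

triangle: 0!*4!*1!/6! = 24/720
(j±m)!: 3!*1!*0!*1!*3!*2! = 72
prefactor² = (2J+1)*Δ*N² = 72/5
  k=0: +1/(0!*0!*1!*0!*3!*1!) = 1/6
Σ = 1/6  ⇒  CG² = 72/5*(1/6)² = 2/5
CG = +√(2/5) = +0.632456

+0.632456  (= +√(2/5))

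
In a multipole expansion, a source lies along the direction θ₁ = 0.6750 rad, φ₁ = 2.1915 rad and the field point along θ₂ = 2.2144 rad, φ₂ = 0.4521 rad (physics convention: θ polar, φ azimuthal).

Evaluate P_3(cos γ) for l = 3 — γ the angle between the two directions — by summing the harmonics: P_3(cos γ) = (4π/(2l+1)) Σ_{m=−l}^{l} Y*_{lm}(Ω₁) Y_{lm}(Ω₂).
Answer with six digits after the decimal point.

0.407217

Addition theorem: P_3(cos γ) = (4π/7) Σ_m Y*_{lm}(Ω₁) Y_{lm}(Ω₂), m = −3…3:
  m=-3: Y*=+0.097521+0.029241i  Y=+0.045459-0.208675i  product +0.010535-0.019021i
  m=-2: Y*=-0.100781-0.294816i  Y=-0.242649+0.308427i  product +0.115384+0.040453i
  m=-1: Y*=-0.240498+0.336374i  Y=+0.186155-0.090406i  product -0.014360+0.084360i
  m=+0: Y*=+0.013844-0.000000i  Y=+0.268613+0.000000i  product +0.003719+0.000000i
  m=+1: Y*=+0.240498+0.336374i  Y=-0.186155-0.090406i  product -0.014360-0.084360i
  m=+2: Y*=-0.100781+0.294816i  Y=-0.242649-0.308427i  product +0.115384-0.040453i
  m=+3: Y*=-0.097521+0.029241i  Y=-0.045459-0.208675i  product +0.010535+0.019021i
Total Σ_m = +0.226837+0.000000i. Multiply by 1.795196: +0.407217+0.000000i. P_3(cos γ) = 0.407217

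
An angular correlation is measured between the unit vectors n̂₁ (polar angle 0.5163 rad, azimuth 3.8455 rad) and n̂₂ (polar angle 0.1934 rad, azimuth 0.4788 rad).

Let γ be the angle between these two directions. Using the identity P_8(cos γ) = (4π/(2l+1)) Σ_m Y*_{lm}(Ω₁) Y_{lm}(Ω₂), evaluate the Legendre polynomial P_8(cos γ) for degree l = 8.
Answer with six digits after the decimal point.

0.158506

Term-by-term m-sum for l=8 (normalisation 4π/17 = 0.739198):
  [-8]  conj(Y_{8,-8})(Ω₁) = 0.00145 - 0.00110j ; Y_{8,-8}(Ω₂) = -0.00000 + 0.00000j ; Δ = -0.00000 + 0.00000j
  [-7]  conj(Y_{8,-7})(Ω₁) = -0.00273 + 0.01252j ; Y_{8,-7}(Ω₂) = -0.00002 + 0.00000j ; Δ = 0.00000 - 0.00000j
  [-6]  conj(Y_{8,-6})(Ω₁) = -0.02647 - 0.04976j ; Y_{8,-6}(Ω₂) = -0.00025 - 0.00007j ; Δ = 0.00000 + 0.00001j
  [-5]  conj(Y_{8,-5})(Ω₁) = 0.16080 + 0.06384j ; Y_{8,-5}(Ω₂) = -0.00176 - 0.00163j ; Δ = -0.00018 - 0.00037j
  [-4]  conj(Y_{8,-4})(Ω₁) = -0.35242 + 0.11912j ; Y_{8,-4}(Ω₂) = -0.00565 - 0.01575j ; Δ = 0.00387 + 0.00488j
  [-3]  conj(Y_{8,-3})(Ω₁) = 0.26558 - 0.44212j ; Y_{8,-3}(Ω₂) = 0.01152 - 0.08523j ; Δ = -0.03462 - 0.02773j
  [-2]  conj(Y_{8,-2})(Ω₁) = 0.05133 + 0.31214j ; Y_{8,-2}(Ω₂) = 0.17746 - 0.25219j ; Δ = 0.08783 + 0.04245j
  [-1]  conj(Y_{8,-1})(Ω₁) = 0.17868 + 0.15170j ; Y_{8,-1}(Ω₂) = 0.59401 - 0.30834j ; Δ = 0.15291 + 0.03501j
  [+0]  conj(Y_{8,0})(Ω₁) = -0.40923 + 0.00000j ; Y_{8,0}(Ω₂) = 0.50141 + 0.00000j ; Δ = -0.20519 + 0.00000j
  [+1]  conj(Y_{8,1})(Ω₁) = -0.17868 + 0.15170j ; Y_{8,1}(Ω₂) = -0.59401 - 0.30834j ; Δ = 0.15291 - 0.03501j
  [+2]  conj(Y_{8,2})(Ω₁) = 0.05133 - 0.31214j ; Y_{8,2}(Ω₂) = 0.17746 + 0.25219j ; Δ = 0.08783 - 0.04245j
  [+3]  conj(Y_{8,3})(Ω₁) = -0.26558 - 0.44212j ; Y_{8,3}(Ω₂) = -0.01152 - 0.08523j ; Δ = -0.03462 + 0.02773j
  [+4]  conj(Y_{8,4})(Ω₁) = -0.35242 - 0.11912j ; Y_{8,4}(Ω₂) = -0.00565 + 0.01575j ; Δ = 0.00387 - 0.00488j
  [+5]  conj(Y_{8,5})(Ω₁) = -0.16080 + 0.06384j ; Y_{8,5}(Ω₂) = 0.00176 - 0.00163j ; Δ = -0.00018 + 0.00037j
  [+6]  conj(Y_{8,6})(Ω₁) = -0.02647 + 0.04976j ; Y_{8,6}(Ω₂) = -0.00025 + 0.00007j ; Δ = 0.00000 - 0.00001j
  [+7]  conj(Y_{8,7})(Ω₁) = 0.00273 + 0.01252j ; Y_{8,7}(Ω₂) = 0.00002 + 0.00000j ; Δ = 0.00000 + 0.00000j
  [+8]  conj(Y_{8,8})(Ω₁) = 0.00145 + 0.00110j ; Y_{8,8}(Ω₂) = -0.00000 - 0.00000j ; Δ = -0.00000 - 0.00000j
Total Σ_m = 0.21443 + 0.00000j. Multiply by 0.739198: 0.15851 + 0.00000j. P_8(cos γ) = 0.158506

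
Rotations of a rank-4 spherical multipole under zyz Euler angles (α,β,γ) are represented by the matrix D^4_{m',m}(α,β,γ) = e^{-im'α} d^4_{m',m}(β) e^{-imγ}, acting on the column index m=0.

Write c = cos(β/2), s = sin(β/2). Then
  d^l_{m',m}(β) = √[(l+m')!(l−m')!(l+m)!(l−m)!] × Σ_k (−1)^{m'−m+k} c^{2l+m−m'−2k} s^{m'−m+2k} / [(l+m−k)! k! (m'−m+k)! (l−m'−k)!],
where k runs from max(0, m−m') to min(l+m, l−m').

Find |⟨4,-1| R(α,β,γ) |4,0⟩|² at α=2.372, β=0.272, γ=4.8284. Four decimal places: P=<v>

Split into d^4_{-1,0}(β=0.2720) × two z-phases.
With c≡cos(β/2)=0.990766 and s≡sin(β/2)=0.135581, N=[6·120·24·24]^{1/2}=643.987578
Admissible k: 1..4 (factorial args all ≥0)
  k=1: (−1)^0·643.9876/(144)·0.9908^7·0.1356^1 = +0.568215
  k=2: (−1)^1·643.9876/(24)·0.9908^5·0.1356^3 = -0.063844
  k=3: (−1)^2·643.9876/(24)·0.9908^3·0.1356^5 = +0.001196
  k=4: (−1)^3·643.9876/(144)·0.9908^1·0.1356^7 = -0.000004
d^4_{-1,0}(0.2720) = +0.568215 -0.063844 +0.001196 -0.000004 = +0.505563
|D^4_{-1,0}|² = |d^4_{-1,0}(β)|² = (+0.505563)² = 0.255594 (the z-rotation phases have unit modulus)

P=0.2556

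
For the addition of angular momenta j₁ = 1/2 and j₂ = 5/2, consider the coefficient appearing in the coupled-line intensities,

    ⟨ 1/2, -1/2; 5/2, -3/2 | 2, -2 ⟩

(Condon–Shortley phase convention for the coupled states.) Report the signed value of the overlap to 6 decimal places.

triangle: 1!*0!*4!/6! = 24/720
(j±m)!: 0!*1!*1!*4!*0!*4! = 576
prefactor² = (2J+1)*Δ*N² = 96
  k=1: −1/(1!*0!*0!*0!*0!*4!) = -1/24
Σ = -1/24  ⇒  CG² = 96*(-1/24)² = 1/6
CG = −√(1/6) = -0.408248

-0.408248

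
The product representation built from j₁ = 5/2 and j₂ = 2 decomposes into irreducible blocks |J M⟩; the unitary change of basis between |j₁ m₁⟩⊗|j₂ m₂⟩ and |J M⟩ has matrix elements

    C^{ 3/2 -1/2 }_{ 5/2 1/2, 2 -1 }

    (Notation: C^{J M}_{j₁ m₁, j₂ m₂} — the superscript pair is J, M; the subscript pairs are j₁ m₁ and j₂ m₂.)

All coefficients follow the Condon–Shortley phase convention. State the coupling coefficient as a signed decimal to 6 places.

triangle: 3!·2!·1!/7! = 12/5040
(j±m)!: 3!·2!·1!·3!·1!·2! = 144
prefactor² = (2J+1)·Δ·N² = 48/35
  k=0: +1/(0!·3!·2!·1!·0!·0!) = 1/12
  k=1: −1/(1!·2!·1!·0!·1!·1!) = -1/2
Σ = -5/12  ⇒  CG² = 48/35·(-5/12)² = 5/21
CG = −√(5/21) = -0.487950

-0.487950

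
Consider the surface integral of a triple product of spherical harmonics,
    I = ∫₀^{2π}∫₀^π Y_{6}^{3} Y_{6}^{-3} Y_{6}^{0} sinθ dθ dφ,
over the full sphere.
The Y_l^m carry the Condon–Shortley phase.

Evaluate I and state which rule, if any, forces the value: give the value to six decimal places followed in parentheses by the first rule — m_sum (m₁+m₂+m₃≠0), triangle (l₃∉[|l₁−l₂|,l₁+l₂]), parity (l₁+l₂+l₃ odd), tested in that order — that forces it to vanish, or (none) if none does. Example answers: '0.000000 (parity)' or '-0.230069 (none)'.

0.123095 (none)

Rules hold: Σm=0, L=18 even, 0≤6≤12.
N = 13·13·13 = 2197
Δ = 6!·6!·6!/19! = 1/325909584
Racah Σ t=0..6: t=0:+1/373248000 t=1:−1/1728000 t=2:+1/110592 t=3:−1/46656 t=4:+1/110592 t=5:−1/1728000 t=6:+1/373248000 = -7/1555200
⇒ 3j(6 6 6; 0 0 0)² = 400/46189, sgn -1
Racah Σ t=0..3: t=0:+1/933120 t=1:−1/276480 t=2:+1/691200 t=3:−1/18662400 = -43/37324800
⇒ 3j(6 6 6; 3 -3 0)² = 1849/184756, sgn -1
4πI² = N·(3j₀)²·(3jₘ)² = 2403700/12623809
I = +1·√(0.19041/4π) = 0.12309488
No selection rule forces the value: the integral is nonzero (none).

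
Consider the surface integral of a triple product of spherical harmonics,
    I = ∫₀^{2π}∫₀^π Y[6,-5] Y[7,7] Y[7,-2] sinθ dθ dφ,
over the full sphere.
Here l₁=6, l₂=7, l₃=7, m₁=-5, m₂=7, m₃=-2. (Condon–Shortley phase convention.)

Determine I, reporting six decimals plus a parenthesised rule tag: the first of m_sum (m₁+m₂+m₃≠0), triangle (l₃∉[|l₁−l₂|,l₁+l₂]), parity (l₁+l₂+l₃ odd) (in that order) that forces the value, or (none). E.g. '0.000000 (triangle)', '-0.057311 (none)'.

-0.092634 (none)

Rules hold: Σm=0, L=20 even, 1≤7≤13.
N = 13·15·15 = 2925
Δ = 6!·6!·8!/21! = 1/2444321880
Racah Σ t=0..6: t=0:+1/2612736000 t=1:−1/20736000 t=2:+1/1658880 t=3:−1/746496 t=4:+1/1658880 t=5:−1/20736000 t=6:+1/2612736000 = -1/4354560
⇒ 3j(6 7 7; 0 0 0)² = 1000/138567, sgn +1
Racah Σ t=6..6: t=6:+1/3483648000 = 1/3483648000
⇒ 3j(6 7 7; -5 7 -2)² = 33/6460, sgn -1
4πI² = N·(3j₀)²·(3jₘ)² = 11250/104329
I = -1·√(0.107832/4π) = -0.09263366
No selection rule forces the value: the integral is nonzero (none).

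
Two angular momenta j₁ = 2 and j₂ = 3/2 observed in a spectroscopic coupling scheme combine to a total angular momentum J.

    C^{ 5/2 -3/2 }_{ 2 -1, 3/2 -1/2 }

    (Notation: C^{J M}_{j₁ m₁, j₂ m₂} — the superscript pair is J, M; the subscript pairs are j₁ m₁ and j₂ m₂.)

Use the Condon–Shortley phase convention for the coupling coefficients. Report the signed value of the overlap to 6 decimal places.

triangle: 1!×3!×2!/7! = 12/5040
(j±m)!: 1!×3!×1!×2!×1!×4! = 288
prefactor² = (2J+1)×Δ×N² = 144/35
  k=0: +1/(0!×1!×3!×1!×0!×1!) = 1/6
  k=1: −1/(1!×0!×2!×0!×1!×2!) = -1/4
Σ = -1/12  ⇒  CG² = 144/35×(-1/12)² = 1/35
CG = −√(1/35) = -0.169031

−√(1/35) ≈ -0.169031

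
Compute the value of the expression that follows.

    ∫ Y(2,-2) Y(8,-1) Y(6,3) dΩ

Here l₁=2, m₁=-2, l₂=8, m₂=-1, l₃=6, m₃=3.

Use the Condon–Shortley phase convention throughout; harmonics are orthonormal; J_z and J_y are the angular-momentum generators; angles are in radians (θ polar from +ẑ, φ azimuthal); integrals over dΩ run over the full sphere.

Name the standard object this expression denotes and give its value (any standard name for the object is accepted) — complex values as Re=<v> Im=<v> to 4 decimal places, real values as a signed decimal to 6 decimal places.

This is a Gaunt coefficient — the integral of a triple product of spherical harmonics over the sphere.
m-sum 0 ✓  L=16 even ✓  6≤6≤10 ✓
Π(2lᵢ+1) = 5×17×13 = 1105
triangle coeff Δ(2,8,6) = 1/30940
Σ_t [2,2]: t=2:+1/2073600 = 1/2073600
(3j)²=28/1105 [(2 8 6; 0 0 0)], sign=+1
Σ_t [4,4]: t=4:+1/52254720 = 1/52254720
(3j)²=1/884 [(2 8 6; -2 -1 3)], sign=-1
⇒ 4πI² = 7/221
I = (-1)√(7/221/(4π)) = -0.05020511

Gaunt coefficient, -0.050205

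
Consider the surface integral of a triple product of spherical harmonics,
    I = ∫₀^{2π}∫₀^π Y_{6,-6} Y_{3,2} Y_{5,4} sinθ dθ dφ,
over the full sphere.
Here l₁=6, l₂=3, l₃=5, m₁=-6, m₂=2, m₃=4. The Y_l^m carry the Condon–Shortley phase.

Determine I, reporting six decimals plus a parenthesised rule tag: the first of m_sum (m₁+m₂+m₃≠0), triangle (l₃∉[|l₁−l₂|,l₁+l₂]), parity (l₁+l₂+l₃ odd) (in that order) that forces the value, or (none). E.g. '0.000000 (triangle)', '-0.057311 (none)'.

0.207001 (none)

Rules hold: Σm=0, L=14 even, 3≤5≤9.
N = 13·7·11 = 1001
Δ = 4!·8!·2!/15! = 1/675675
Racah Σ t=1..3: t=1:−1/8640 t=2:+1/2304 t=3:−1/8640 = 7/34560
⇒ 3j(6 3 5; 0 0 0)² = 7/429, sgn -1
Racah Σ t=4..4: t=4:+1/967680 = 1/967680
⇒ 3j(6 3 5; -6 2 4)² = 3/91, sgn -1
4πI² = N·(3j₀)²·(3jₘ)² = 7/13
I = +1·√(0.538462/4π) = 0.20700098
No selection rule forces the value: the integral is nonzero (none).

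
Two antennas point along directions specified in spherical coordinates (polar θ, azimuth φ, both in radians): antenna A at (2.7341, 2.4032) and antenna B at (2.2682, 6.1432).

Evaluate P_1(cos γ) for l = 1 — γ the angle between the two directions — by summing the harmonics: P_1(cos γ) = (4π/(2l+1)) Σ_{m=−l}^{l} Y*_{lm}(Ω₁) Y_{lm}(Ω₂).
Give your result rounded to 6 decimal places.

Expand P_1 via completeness: Σ_{m} conj(Y_{1,m}) at Ω₁ times Y_{1,m} at Ω₂ —
  m=-1: (-0.101261, 0.092162) × (0.262235, 0.036951) = (-0.029960, 0.020427)  (running Σ = (-0.029960, 0.020427))
  m=0: (-0.448594, -0.000000) × (-0.313795, 0.000000) = (0.140767, 0.000000)  (running Σ = (0.110807, 0.020427))
  m=1: (0.101261, 0.092162) × (-0.262235, 0.036951) = (-0.029960, -0.020427)  (running Σ = (0.080847, 0.000000))
Σ over m = (0.080847, 0.000000); ×(4π/3) → (0.338653, 0.000000). Real part: 0.338653

0.338653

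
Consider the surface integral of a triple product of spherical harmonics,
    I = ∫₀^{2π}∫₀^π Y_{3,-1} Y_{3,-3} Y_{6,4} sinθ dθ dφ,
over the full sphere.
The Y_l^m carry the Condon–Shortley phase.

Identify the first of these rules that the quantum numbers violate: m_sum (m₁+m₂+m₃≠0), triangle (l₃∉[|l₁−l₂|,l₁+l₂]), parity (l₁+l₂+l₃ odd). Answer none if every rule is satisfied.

none

azimuthal sum: -1 − 3 + 4 = 0  ✓
0 ≤ 6 ≤ 6 (triangle on l)  ✓
L = 3 + 3 + 6 = 12 (even)  ✓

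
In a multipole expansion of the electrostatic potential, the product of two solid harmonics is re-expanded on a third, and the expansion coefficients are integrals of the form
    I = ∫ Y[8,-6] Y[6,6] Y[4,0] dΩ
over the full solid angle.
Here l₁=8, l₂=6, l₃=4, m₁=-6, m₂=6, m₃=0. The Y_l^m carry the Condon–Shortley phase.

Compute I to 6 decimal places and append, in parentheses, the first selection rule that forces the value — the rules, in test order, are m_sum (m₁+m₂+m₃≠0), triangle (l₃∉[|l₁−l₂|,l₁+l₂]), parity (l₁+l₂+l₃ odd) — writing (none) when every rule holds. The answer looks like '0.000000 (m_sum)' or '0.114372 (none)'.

-0.171490 (none)

Checks pass: Σm=0; 18 even; l₃=4∈[2,14].
(2·8+1)(2·6+1)(2·4+1) = 1989
Δ: 10! 6! 2! / 19! → 1/23279256
sum: t=4:+1/1658880 t=5:−1/518400 t=6:+1/1658880 = -1/1382400
3j²(8 6 4; 0 0 0) = Δ·Π!·Σ² = 504/46189  (sign -1)
sum: t=10:+1/348364800 = 1/348364800
3j²(8 6 4; -6 6 0) = Δ·Π!·Σ² = 11/646  (sign +1)
combine: 4πI² = 1989·504/46189·11/646 = 2268/6137
take √, sign -1: I = -0.17148989
No selection rule forces the value: the integral is nonzero (none).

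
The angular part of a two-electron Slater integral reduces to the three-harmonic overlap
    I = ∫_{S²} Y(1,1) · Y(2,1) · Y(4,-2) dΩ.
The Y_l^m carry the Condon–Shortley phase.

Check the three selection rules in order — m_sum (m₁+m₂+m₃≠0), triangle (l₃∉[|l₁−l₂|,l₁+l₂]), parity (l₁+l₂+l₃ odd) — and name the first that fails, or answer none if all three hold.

Σmᵢ = 0  ✓
l₃∈[|l₁−l₂|,l₁+l₂]=[1,3] required, l₃=4 fails  ✗
Σlᵢ = 7 ⇒ odd

triangle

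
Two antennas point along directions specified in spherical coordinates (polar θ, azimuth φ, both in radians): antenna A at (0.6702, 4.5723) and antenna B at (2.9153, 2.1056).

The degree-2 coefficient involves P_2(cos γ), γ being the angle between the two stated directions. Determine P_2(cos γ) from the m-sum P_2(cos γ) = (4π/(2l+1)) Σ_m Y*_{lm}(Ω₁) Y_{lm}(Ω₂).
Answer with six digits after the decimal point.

Summing Y*_{l m}(θ₁,φ₁)·Y_{l m}(θ₂,φ₂) over m ∈ [−2, 2]; prefactor 4π/(2·2+1) = 2.513274:
  m=-2: (-0.143220+0.041211i) × (-0.009343+0.017054i) = +0.000635-0.002827i  (running Σ = +0.000635-0.002827i)
  m=-1: (-0.052511-0.372383i) × (+0.086091+0.145329i) = +0.049597-0.039690i  (running Σ = +0.050233-0.042518i)
  m=0: (+0.265732-0.000000i) × (+0.583152+0.000000i) = +0.154962+0.000000i  (running Σ = +0.205195-0.042518i)
  m=1: (+0.052511-0.372383i) × (-0.086091+0.145329i) = +0.049597+0.039690i  (running Σ = +0.254792-0.002827i)
  m=2: (-0.143220-0.041211i) × (-0.009343-0.017054i) = +0.000635+0.002827i  (running Σ = +0.255427+0.000000i)
Total Σ_m = +0.255427+0.000000i. Multiply by 2.513274: +0.641959+0.000000i. P_2(cos γ) = 0.641959

0.641959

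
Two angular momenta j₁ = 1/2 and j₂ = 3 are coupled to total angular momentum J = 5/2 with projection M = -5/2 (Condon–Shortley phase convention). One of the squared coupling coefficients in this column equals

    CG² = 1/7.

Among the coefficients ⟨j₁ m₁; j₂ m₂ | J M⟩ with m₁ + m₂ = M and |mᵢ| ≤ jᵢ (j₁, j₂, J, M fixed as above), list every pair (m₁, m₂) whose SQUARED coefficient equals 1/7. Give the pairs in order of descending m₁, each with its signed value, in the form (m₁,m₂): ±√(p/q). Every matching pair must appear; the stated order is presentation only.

Admissible pairs with m₁+m₂ = M = -5/2: (-1/2,-2), (1/2,-3)
  (m₁,m₂)=(1/2,-3): CG² = 6/7, CG = +√(6/7)
  (m₁,m₂)=(-1/2,-2): CG² = 1/7, CG = −√(1/7)   ← matches the target
Pairs with CG² = 1/7: (-1/2,-2): −√(1/7)

(-1/2,-2): −√(1/7)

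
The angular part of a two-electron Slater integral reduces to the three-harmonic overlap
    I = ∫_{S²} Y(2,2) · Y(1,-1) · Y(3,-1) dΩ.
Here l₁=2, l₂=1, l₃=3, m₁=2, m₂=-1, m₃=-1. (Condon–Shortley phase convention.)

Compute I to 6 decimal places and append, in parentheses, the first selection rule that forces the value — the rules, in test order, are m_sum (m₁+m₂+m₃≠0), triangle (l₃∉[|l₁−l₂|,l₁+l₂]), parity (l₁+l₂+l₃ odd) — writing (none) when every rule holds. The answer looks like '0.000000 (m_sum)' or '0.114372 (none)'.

m-sum 0 ✓  L=6 even ✓  1≤3≤3 ✓
Π(2lᵢ+1) = 5×3×7 = 105
triangle coeff Δ(2,1,3) = 1/105
Σ_t [0,0]: t=0:+1/4 = 1/4
(3j)²=3/35 [(2 1 3; 0 0 0)], sign=-1
Σ_t [0,0]: t=0:+1/48 = 1/48
(3j)²=1/105 [(2 1 3; 2 -1 -1)], sign=+1
⇒ 4πI² = 3/35
I = (-1)√(3/35/(4π)) = -0.08258890
No selection rule forces the value: the integral is nonzero (none).

-0.082589 (none)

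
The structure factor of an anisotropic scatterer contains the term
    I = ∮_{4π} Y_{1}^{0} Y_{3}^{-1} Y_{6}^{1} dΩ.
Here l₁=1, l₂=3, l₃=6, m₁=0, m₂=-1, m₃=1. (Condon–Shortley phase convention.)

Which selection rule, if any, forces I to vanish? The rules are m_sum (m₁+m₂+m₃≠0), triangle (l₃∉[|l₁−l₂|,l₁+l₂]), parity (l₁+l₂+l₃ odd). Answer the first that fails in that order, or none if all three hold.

m₁+m₂+m₃ = 0 − 1 + 1 = 0  ✓
triangle: need |l₁−l₂| ≤ l₃ ≤ l₁+l₂ = [2,4]; l₃=6 is outside  ✗
parity: l₁+l₂+l₃ = 10 is even

triangle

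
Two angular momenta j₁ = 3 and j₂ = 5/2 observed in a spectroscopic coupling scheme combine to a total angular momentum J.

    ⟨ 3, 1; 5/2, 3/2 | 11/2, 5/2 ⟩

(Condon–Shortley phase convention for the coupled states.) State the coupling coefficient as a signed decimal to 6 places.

√[12·0!6!5!/12! · 4!2!4!1!8!3!] = √(6635520/11)
  +(−1)^0/∏(0,0,2,4,4,1)! = 1/1152  (running 1/1152)
⟨..|..⟩ = √(6635520/11)·(1/1152) = +0.674200

+0.674200  (= +√(5/11))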